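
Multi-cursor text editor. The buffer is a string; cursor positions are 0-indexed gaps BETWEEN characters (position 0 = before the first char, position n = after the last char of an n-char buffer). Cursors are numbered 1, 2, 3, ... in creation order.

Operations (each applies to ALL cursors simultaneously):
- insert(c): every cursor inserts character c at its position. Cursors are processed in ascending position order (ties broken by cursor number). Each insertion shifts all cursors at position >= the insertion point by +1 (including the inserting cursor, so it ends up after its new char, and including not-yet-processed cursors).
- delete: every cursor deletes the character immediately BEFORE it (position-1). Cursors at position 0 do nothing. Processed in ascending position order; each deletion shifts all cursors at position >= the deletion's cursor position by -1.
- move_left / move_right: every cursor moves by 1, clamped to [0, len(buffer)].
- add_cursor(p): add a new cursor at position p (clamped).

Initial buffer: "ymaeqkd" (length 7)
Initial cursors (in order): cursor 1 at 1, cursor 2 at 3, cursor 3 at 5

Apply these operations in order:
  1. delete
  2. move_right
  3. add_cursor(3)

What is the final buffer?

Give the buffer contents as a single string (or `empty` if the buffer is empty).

After op 1 (delete): buffer="mekd" (len 4), cursors c1@0 c2@1 c3@2, authorship ....
After op 2 (move_right): buffer="mekd" (len 4), cursors c1@1 c2@2 c3@3, authorship ....
After op 3 (add_cursor(3)): buffer="mekd" (len 4), cursors c1@1 c2@2 c3@3 c4@3, authorship ....

Answer: mekd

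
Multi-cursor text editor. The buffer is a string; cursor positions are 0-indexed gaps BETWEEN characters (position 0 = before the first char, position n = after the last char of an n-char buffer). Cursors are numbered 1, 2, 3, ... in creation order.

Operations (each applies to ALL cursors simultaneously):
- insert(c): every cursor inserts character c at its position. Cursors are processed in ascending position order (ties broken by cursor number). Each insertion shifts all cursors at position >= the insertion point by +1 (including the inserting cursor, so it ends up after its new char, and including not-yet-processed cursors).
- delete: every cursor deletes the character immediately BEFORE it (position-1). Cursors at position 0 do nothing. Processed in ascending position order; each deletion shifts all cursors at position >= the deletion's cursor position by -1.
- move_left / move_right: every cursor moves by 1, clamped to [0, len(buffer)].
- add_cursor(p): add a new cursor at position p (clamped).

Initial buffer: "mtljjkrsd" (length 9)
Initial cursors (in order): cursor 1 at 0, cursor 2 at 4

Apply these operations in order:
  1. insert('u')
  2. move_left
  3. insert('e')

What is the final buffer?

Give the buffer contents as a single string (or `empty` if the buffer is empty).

After op 1 (insert('u')): buffer="umtljujkrsd" (len 11), cursors c1@1 c2@6, authorship 1....2.....
After op 2 (move_left): buffer="umtljujkrsd" (len 11), cursors c1@0 c2@5, authorship 1....2.....
After op 3 (insert('e')): buffer="eumtljeujkrsd" (len 13), cursors c1@1 c2@7, authorship 11....22.....

Answer: eumtljeujkrsd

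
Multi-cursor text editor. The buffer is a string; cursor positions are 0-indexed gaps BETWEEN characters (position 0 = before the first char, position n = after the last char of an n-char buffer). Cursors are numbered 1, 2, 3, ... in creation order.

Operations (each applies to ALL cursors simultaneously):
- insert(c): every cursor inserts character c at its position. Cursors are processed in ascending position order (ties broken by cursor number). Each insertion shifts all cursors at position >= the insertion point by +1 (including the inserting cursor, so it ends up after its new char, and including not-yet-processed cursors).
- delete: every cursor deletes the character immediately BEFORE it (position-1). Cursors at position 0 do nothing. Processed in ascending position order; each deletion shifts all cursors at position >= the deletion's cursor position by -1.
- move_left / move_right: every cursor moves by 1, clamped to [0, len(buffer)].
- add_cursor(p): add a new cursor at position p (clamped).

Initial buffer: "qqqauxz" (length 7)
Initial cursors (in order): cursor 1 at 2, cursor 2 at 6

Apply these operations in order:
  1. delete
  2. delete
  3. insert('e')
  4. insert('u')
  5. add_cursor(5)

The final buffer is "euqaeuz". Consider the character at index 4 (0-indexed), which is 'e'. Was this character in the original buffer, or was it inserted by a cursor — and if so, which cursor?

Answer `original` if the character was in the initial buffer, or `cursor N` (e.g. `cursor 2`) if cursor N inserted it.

After op 1 (delete): buffer="qqauz" (len 5), cursors c1@1 c2@4, authorship .....
After op 2 (delete): buffer="qaz" (len 3), cursors c1@0 c2@2, authorship ...
After op 3 (insert('e')): buffer="eqaez" (len 5), cursors c1@1 c2@4, authorship 1..2.
After op 4 (insert('u')): buffer="euqaeuz" (len 7), cursors c1@2 c2@6, authorship 11..22.
After op 5 (add_cursor(5)): buffer="euqaeuz" (len 7), cursors c1@2 c3@5 c2@6, authorship 11..22.
Authorship (.=original, N=cursor N): 1 1 . . 2 2 .
Index 4: author = 2

Answer: cursor 2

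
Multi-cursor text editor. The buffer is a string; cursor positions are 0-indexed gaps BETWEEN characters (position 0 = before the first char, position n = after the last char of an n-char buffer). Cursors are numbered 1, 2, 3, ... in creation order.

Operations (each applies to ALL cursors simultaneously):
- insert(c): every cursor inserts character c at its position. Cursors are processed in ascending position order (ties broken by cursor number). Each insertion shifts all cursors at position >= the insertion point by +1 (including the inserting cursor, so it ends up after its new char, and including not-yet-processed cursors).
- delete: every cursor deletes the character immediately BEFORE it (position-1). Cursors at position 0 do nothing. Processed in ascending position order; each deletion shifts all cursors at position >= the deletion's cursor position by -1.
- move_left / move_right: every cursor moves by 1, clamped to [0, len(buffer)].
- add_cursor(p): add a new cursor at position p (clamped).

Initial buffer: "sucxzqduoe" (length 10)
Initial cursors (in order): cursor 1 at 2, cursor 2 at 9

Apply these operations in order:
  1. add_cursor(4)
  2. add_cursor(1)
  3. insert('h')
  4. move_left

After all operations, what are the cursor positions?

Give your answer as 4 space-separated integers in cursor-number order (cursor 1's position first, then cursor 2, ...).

Answer: 3 12 6 1

Derivation:
After op 1 (add_cursor(4)): buffer="sucxzqduoe" (len 10), cursors c1@2 c3@4 c2@9, authorship ..........
After op 2 (add_cursor(1)): buffer="sucxzqduoe" (len 10), cursors c4@1 c1@2 c3@4 c2@9, authorship ..........
After op 3 (insert('h')): buffer="shuhcxhzqduohe" (len 14), cursors c4@2 c1@4 c3@7 c2@13, authorship .4.1..3.....2.
After op 4 (move_left): buffer="shuhcxhzqduohe" (len 14), cursors c4@1 c1@3 c3@6 c2@12, authorship .4.1..3.....2.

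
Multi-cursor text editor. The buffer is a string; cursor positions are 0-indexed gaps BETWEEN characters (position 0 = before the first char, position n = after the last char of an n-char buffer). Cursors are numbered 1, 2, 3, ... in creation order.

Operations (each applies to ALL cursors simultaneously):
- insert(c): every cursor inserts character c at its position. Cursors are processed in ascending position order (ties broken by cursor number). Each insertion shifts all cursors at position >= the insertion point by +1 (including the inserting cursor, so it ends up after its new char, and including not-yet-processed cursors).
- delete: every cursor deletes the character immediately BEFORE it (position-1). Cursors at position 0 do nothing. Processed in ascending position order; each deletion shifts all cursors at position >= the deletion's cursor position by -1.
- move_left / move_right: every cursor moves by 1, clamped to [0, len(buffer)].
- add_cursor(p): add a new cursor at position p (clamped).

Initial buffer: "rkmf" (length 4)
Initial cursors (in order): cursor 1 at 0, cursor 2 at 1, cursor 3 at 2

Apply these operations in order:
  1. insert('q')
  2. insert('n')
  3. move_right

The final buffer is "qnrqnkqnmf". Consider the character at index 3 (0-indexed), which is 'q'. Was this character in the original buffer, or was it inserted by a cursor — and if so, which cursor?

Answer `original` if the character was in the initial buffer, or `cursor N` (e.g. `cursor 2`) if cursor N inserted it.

Answer: cursor 2

Derivation:
After op 1 (insert('q')): buffer="qrqkqmf" (len 7), cursors c1@1 c2@3 c3@5, authorship 1.2.3..
After op 2 (insert('n')): buffer="qnrqnkqnmf" (len 10), cursors c1@2 c2@5 c3@8, authorship 11.22.33..
After op 3 (move_right): buffer="qnrqnkqnmf" (len 10), cursors c1@3 c2@6 c3@9, authorship 11.22.33..
Authorship (.=original, N=cursor N): 1 1 . 2 2 . 3 3 . .
Index 3: author = 2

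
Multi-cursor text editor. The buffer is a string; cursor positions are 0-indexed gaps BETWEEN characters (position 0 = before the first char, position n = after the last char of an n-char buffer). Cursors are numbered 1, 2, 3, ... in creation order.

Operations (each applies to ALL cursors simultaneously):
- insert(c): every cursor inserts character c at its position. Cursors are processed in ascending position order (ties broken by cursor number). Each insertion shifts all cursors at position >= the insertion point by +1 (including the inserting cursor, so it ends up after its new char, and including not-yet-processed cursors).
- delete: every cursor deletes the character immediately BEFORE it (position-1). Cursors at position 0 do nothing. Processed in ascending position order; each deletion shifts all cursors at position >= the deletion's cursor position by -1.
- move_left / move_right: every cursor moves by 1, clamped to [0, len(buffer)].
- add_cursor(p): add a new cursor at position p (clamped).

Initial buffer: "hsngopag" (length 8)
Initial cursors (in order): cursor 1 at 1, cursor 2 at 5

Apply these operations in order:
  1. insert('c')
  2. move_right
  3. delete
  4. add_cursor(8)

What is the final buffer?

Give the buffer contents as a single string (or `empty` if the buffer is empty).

Answer: hcngocag

Derivation:
After op 1 (insert('c')): buffer="hcsngocpag" (len 10), cursors c1@2 c2@7, authorship .1....2...
After op 2 (move_right): buffer="hcsngocpag" (len 10), cursors c1@3 c2@8, authorship .1....2...
After op 3 (delete): buffer="hcngocag" (len 8), cursors c1@2 c2@6, authorship .1...2..
After op 4 (add_cursor(8)): buffer="hcngocag" (len 8), cursors c1@2 c2@6 c3@8, authorship .1...2..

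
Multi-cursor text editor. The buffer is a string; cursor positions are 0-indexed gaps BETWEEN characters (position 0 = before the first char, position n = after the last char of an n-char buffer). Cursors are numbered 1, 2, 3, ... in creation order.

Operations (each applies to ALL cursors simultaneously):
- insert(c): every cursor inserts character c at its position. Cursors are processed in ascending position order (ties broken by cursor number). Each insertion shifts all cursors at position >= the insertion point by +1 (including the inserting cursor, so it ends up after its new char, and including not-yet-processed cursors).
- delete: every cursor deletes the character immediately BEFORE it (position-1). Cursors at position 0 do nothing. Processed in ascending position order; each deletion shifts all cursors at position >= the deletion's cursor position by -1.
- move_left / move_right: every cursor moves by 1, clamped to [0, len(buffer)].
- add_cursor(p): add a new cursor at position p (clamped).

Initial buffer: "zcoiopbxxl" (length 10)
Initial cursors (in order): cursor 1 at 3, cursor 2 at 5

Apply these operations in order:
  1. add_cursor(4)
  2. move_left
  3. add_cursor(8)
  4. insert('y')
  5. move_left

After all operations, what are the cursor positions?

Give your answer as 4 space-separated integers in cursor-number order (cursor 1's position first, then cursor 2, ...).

Answer: 2 6 4 11

Derivation:
After op 1 (add_cursor(4)): buffer="zcoiopbxxl" (len 10), cursors c1@3 c3@4 c2@5, authorship ..........
After op 2 (move_left): buffer="zcoiopbxxl" (len 10), cursors c1@2 c3@3 c2@4, authorship ..........
After op 3 (add_cursor(8)): buffer="zcoiopbxxl" (len 10), cursors c1@2 c3@3 c2@4 c4@8, authorship ..........
After op 4 (insert('y')): buffer="zcyoyiyopbxyxl" (len 14), cursors c1@3 c3@5 c2@7 c4@12, authorship ..1.3.2....4..
After op 5 (move_left): buffer="zcyoyiyopbxyxl" (len 14), cursors c1@2 c3@4 c2@6 c4@11, authorship ..1.3.2....4..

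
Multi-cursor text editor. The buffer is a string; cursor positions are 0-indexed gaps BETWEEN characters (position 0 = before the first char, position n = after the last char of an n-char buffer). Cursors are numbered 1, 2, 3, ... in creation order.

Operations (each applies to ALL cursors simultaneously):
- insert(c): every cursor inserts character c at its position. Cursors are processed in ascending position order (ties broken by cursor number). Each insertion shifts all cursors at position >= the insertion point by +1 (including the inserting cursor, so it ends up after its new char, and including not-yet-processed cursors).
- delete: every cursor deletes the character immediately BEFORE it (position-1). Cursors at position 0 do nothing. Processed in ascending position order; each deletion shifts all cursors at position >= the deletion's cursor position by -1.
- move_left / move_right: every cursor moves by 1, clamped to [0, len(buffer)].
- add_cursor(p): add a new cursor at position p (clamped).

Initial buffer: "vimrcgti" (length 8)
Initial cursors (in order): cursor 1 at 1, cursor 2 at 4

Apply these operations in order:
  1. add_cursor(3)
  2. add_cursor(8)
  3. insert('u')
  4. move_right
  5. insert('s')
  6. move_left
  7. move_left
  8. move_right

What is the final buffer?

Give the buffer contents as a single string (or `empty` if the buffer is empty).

Answer: vuismursucsgtius

Derivation:
After op 1 (add_cursor(3)): buffer="vimrcgti" (len 8), cursors c1@1 c3@3 c2@4, authorship ........
After op 2 (add_cursor(8)): buffer="vimrcgti" (len 8), cursors c1@1 c3@3 c2@4 c4@8, authorship ........
After op 3 (insert('u')): buffer="vuimurucgtiu" (len 12), cursors c1@2 c3@5 c2@7 c4@12, authorship .1..3.2....4
After op 4 (move_right): buffer="vuimurucgtiu" (len 12), cursors c1@3 c3@6 c2@8 c4@12, authorship .1..3.2....4
After op 5 (insert('s')): buffer="vuismursucsgtius" (len 16), cursors c1@4 c3@8 c2@11 c4@16, authorship .1.1.3.32.2...44
After op 6 (move_left): buffer="vuismursucsgtius" (len 16), cursors c1@3 c3@7 c2@10 c4@15, authorship .1.1.3.32.2...44
After op 7 (move_left): buffer="vuismursucsgtius" (len 16), cursors c1@2 c3@6 c2@9 c4@14, authorship .1.1.3.32.2...44
After op 8 (move_right): buffer="vuismursucsgtius" (len 16), cursors c1@3 c3@7 c2@10 c4@15, authorship .1.1.3.32.2...44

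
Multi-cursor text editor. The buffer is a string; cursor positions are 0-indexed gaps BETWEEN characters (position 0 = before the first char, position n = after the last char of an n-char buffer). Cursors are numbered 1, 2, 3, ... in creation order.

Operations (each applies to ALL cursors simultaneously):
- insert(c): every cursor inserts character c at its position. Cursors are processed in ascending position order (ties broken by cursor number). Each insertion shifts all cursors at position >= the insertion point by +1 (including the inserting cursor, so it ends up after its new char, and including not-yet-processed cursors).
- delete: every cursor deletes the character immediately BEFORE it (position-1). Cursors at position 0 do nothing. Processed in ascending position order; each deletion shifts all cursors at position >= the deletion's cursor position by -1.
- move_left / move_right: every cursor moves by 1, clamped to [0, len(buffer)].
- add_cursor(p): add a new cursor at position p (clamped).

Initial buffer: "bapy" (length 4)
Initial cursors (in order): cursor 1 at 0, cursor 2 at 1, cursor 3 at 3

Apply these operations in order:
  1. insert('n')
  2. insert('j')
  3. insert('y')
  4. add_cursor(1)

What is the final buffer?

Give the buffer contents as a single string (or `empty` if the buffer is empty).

Answer: njybnjyapnjyy

Derivation:
After op 1 (insert('n')): buffer="nbnapny" (len 7), cursors c1@1 c2@3 c3@6, authorship 1.2..3.
After op 2 (insert('j')): buffer="njbnjapnjy" (len 10), cursors c1@2 c2@5 c3@9, authorship 11.22..33.
After op 3 (insert('y')): buffer="njybnjyapnjyy" (len 13), cursors c1@3 c2@7 c3@12, authorship 111.222..333.
After op 4 (add_cursor(1)): buffer="njybnjyapnjyy" (len 13), cursors c4@1 c1@3 c2@7 c3@12, authorship 111.222..333.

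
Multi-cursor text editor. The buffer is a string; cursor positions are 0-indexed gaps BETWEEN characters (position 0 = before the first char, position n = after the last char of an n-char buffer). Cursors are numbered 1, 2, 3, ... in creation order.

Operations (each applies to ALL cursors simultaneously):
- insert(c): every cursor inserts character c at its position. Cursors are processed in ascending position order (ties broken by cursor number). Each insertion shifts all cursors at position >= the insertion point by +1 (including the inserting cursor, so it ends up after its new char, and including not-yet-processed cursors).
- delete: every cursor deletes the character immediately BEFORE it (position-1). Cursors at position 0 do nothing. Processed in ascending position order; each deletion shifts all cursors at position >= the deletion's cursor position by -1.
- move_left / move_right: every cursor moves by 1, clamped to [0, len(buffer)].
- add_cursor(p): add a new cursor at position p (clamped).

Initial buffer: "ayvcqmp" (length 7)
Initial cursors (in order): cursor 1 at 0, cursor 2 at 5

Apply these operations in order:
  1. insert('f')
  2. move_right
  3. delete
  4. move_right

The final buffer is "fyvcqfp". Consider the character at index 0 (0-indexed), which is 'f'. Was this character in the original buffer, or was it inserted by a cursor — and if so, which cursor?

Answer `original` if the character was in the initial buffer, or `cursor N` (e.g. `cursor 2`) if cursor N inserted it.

Answer: cursor 1

Derivation:
After op 1 (insert('f')): buffer="fayvcqfmp" (len 9), cursors c1@1 c2@7, authorship 1.....2..
After op 2 (move_right): buffer="fayvcqfmp" (len 9), cursors c1@2 c2@8, authorship 1.....2..
After op 3 (delete): buffer="fyvcqfp" (len 7), cursors c1@1 c2@6, authorship 1....2.
After op 4 (move_right): buffer="fyvcqfp" (len 7), cursors c1@2 c2@7, authorship 1....2.
Authorship (.=original, N=cursor N): 1 . . . . 2 .
Index 0: author = 1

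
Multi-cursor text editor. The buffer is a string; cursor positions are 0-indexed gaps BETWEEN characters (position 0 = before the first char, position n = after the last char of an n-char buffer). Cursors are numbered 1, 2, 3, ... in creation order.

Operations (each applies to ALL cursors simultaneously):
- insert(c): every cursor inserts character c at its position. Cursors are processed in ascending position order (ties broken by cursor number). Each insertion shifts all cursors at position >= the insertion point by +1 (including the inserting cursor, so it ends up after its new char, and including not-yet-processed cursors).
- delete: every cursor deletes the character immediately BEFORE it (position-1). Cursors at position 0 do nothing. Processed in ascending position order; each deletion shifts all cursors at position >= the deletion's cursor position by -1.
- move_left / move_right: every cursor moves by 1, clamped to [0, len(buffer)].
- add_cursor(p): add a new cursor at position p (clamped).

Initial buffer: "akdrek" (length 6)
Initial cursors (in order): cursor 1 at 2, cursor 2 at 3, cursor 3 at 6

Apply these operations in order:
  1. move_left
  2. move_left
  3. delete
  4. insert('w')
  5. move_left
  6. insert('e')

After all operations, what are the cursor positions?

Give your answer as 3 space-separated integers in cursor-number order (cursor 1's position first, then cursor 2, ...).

Answer: 3 3 7

Derivation:
After op 1 (move_left): buffer="akdrek" (len 6), cursors c1@1 c2@2 c3@5, authorship ......
After op 2 (move_left): buffer="akdrek" (len 6), cursors c1@0 c2@1 c3@4, authorship ......
After op 3 (delete): buffer="kdek" (len 4), cursors c1@0 c2@0 c3@2, authorship ....
After op 4 (insert('w')): buffer="wwkdwek" (len 7), cursors c1@2 c2@2 c3@5, authorship 12..3..
After op 5 (move_left): buffer="wwkdwek" (len 7), cursors c1@1 c2@1 c3@4, authorship 12..3..
After op 6 (insert('e')): buffer="weewkdewek" (len 10), cursors c1@3 c2@3 c3@7, authorship 1122..33..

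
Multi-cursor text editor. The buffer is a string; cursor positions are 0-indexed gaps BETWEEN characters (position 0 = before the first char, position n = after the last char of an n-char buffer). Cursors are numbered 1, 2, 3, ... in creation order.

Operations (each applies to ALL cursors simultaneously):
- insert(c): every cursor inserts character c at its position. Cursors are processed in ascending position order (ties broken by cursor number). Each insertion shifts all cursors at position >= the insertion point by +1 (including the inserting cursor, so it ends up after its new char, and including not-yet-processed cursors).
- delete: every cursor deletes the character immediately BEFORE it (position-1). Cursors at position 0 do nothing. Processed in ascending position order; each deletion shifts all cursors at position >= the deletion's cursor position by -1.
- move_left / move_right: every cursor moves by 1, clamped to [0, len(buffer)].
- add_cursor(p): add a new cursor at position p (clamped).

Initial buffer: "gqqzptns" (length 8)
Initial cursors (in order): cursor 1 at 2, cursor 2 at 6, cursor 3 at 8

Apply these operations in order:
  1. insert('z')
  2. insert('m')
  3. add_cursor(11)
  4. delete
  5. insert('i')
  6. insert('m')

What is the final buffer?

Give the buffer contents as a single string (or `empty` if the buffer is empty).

After op 1 (insert('z')): buffer="gqzqzptznsz" (len 11), cursors c1@3 c2@8 c3@11, authorship ..1....2..3
After op 2 (insert('m')): buffer="gqzmqzptzmnszm" (len 14), cursors c1@4 c2@10 c3@14, authorship ..11....22..33
After op 3 (add_cursor(11)): buffer="gqzmqzptzmnszm" (len 14), cursors c1@4 c2@10 c4@11 c3@14, authorship ..11....22..33
After op 4 (delete): buffer="gqzqzptzsz" (len 10), cursors c1@3 c2@8 c4@8 c3@10, authorship ..1....2.3
After op 5 (insert('i')): buffer="gqziqzptziiszi" (len 14), cursors c1@4 c2@11 c4@11 c3@14, authorship ..11....224.33
After op 6 (insert('m')): buffer="gqzimqzptziimmszim" (len 18), cursors c1@5 c2@14 c4@14 c3@18, authorship ..111....22424.333

Answer: gqzimqzptziimmszim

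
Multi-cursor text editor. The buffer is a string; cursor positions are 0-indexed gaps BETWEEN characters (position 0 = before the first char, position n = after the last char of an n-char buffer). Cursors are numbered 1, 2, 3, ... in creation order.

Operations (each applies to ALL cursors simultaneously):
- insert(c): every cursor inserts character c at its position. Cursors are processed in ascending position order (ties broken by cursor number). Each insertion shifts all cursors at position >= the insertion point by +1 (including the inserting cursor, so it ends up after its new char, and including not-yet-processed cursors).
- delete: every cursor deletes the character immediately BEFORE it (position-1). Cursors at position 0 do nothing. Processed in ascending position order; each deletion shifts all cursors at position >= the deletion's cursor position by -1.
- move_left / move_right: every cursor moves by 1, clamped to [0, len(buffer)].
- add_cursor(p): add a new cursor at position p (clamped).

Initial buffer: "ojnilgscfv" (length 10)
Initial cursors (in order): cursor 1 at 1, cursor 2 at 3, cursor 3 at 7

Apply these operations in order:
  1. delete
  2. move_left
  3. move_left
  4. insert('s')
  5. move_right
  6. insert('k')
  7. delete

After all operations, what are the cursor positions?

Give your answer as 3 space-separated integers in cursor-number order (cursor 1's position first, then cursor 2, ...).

Answer: 3 3 6

Derivation:
After op 1 (delete): buffer="jilgcfv" (len 7), cursors c1@0 c2@1 c3@4, authorship .......
After op 2 (move_left): buffer="jilgcfv" (len 7), cursors c1@0 c2@0 c3@3, authorship .......
After op 3 (move_left): buffer="jilgcfv" (len 7), cursors c1@0 c2@0 c3@2, authorship .......
After op 4 (insert('s')): buffer="ssjislgcfv" (len 10), cursors c1@2 c2@2 c3@5, authorship 12..3.....
After op 5 (move_right): buffer="ssjislgcfv" (len 10), cursors c1@3 c2@3 c3@6, authorship 12..3.....
After op 6 (insert('k')): buffer="ssjkkislkgcfv" (len 13), cursors c1@5 c2@5 c3@9, authorship 12.12.3.3....
After op 7 (delete): buffer="ssjislgcfv" (len 10), cursors c1@3 c2@3 c3@6, authorship 12..3.....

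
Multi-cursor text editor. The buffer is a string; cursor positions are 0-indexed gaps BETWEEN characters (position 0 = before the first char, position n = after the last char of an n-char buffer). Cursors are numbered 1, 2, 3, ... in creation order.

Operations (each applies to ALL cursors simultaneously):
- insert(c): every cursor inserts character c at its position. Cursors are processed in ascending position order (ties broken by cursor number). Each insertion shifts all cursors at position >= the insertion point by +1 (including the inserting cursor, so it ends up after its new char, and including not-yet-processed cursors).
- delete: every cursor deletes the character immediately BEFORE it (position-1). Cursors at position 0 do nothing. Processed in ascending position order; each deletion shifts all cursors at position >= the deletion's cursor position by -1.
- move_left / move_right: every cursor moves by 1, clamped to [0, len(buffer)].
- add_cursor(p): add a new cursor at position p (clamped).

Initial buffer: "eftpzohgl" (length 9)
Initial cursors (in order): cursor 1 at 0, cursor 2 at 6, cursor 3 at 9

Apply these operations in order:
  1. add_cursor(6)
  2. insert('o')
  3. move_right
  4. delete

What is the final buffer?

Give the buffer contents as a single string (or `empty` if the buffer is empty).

After op 1 (add_cursor(6)): buffer="eftpzohgl" (len 9), cursors c1@0 c2@6 c4@6 c3@9, authorship .........
After op 2 (insert('o')): buffer="oeftpzooohglo" (len 13), cursors c1@1 c2@9 c4@9 c3@13, authorship 1......24...3
After op 3 (move_right): buffer="oeftpzooohglo" (len 13), cursors c1@2 c2@10 c4@10 c3@13, authorship 1......24...3
After op 4 (delete): buffer="oftpzoogl" (len 9), cursors c1@1 c2@7 c4@7 c3@9, authorship 1.....2..

Answer: oftpzoogl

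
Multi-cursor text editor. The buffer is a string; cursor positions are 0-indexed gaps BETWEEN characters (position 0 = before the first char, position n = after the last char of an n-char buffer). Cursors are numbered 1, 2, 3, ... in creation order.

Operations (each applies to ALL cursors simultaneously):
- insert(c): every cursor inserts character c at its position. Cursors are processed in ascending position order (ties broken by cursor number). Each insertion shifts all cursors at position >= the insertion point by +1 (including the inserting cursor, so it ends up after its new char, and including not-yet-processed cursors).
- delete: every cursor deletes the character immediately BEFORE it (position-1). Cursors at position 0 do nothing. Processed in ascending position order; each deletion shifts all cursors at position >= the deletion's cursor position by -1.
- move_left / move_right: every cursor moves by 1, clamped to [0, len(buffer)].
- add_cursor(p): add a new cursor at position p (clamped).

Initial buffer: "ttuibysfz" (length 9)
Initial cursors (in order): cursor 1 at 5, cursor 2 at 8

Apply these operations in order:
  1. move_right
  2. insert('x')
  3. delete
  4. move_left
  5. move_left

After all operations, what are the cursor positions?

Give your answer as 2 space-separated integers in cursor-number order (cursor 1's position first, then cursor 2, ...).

Answer: 4 7

Derivation:
After op 1 (move_right): buffer="ttuibysfz" (len 9), cursors c1@6 c2@9, authorship .........
After op 2 (insert('x')): buffer="ttuibyxsfzx" (len 11), cursors c1@7 c2@11, authorship ......1...2
After op 3 (delete): buffer="ttuibysfz" (len 9), cursors c1@6 c2@9, authorship .........
After op 4 (move_left): buffer="ttuibysfz" (len 9), cursors c1@5 c2@8, authorship .........
After op 5 (move_left): buffer="ttuibysfz" (len 9), cursors c1@4 c2@7, authorship .........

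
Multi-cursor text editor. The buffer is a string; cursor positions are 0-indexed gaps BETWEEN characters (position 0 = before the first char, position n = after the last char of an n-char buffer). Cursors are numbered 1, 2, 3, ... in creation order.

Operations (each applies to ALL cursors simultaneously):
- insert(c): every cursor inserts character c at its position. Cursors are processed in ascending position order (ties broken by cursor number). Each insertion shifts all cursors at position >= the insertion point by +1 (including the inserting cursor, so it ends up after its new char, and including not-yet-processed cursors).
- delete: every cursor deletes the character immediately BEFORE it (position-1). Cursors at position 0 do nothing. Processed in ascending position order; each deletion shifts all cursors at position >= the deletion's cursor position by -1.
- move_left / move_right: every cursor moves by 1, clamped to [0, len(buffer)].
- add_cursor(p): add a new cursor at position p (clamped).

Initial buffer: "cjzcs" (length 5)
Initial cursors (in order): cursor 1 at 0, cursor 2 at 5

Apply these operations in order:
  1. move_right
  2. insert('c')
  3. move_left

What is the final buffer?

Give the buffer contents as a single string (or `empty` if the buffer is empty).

Answer: ccjzcsc

Derivation:
After op 1 (move_right): buffer="cjzcs" (len 5), cursors c1@1 c2@5, authorship .....
After op 2 (insert('c')): buffer="ccjzcsc" (len 7), cursors c1@2 c2@7, authorship .1....2
After op 3 (move_left): buffer="ccjzcsc" (len 7), cursors c1@1 c2@6, authorship .1....2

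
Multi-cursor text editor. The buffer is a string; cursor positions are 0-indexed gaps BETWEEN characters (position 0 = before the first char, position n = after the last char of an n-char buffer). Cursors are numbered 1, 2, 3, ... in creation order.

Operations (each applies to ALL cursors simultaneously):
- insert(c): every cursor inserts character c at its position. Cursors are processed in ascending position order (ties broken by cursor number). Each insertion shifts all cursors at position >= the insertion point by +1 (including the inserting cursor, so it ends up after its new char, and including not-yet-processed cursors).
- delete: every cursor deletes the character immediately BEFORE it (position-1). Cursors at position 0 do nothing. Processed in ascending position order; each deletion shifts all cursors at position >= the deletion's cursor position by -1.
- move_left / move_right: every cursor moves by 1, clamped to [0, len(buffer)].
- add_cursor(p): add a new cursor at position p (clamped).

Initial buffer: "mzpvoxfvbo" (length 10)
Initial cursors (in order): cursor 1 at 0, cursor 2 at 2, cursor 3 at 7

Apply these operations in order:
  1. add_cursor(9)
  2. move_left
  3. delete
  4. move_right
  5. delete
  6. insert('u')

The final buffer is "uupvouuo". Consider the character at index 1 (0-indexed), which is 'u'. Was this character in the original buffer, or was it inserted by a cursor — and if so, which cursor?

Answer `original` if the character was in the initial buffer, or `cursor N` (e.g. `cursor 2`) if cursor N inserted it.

After op 1 (add_cursor(9)): buffer="mzpvoxfvbo" (len 10), cursors c1@0 c2@2 c3@7 c4@9, authorship ..........
After op 2 (move_left): buffer="mzpvoxfvbo" (len 10), cursors c1@0 c2@1 c3@6 c4@8, authorship ..........
After op 3 (delete): buffer="zpvofbo" (len 7), cursors c1@0 c2@0 c3@4 c4@5, authorship .......
After op 4 (move_right): buffer="zpvofbo" (len 7), cursors c1@1 c2@1 c3@5 c4@6, authorship .......
After op 5 (delete): buffer="pvoo" (len 4), cursors c1@0 c2@0 c3@3 c4@3, authorship ....
After op 6 (insert('u')): buffer="uupvouuo" (len 8), cursors c1@2 c2@2 c3@7 c4@7, authorship 12...34.
Authorship (.=original, N=cursor N): 1 2 . . . 3 4 .
Index 1: author = 2

Answer: cursor 2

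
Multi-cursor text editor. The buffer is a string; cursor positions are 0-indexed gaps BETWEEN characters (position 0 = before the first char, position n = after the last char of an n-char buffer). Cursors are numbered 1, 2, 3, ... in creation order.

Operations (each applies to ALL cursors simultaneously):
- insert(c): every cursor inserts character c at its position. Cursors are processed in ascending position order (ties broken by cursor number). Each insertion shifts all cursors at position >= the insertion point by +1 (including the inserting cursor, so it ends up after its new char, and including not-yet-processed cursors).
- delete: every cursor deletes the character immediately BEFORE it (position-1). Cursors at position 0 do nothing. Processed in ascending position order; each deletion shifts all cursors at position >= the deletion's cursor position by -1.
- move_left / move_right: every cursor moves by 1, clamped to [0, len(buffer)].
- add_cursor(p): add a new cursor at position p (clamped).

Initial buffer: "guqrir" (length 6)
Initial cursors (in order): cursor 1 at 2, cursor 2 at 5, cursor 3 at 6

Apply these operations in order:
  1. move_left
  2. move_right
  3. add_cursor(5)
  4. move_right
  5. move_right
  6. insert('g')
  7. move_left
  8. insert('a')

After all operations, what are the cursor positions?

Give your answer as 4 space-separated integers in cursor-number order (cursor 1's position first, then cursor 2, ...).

After op 1 (move_left): buffer="guqrir" (len 6), cursors c1@1 c2@4 c3@5, authorship ......
After op 2 (move_right): buffer="guqrir" (len 6), cursors c1@2 c2@5 c3@6, authorship ......
After op 3 (add_cursor(5)): buffer="guqrir" (len 6), cursors c1@2 c2@5 c4@5 c3@6, authorship ......
After op 4 (move_right): buffer="guqrir" (len 6), cursors c1@3 c2@6 c3@6 c4@6, authorship ......
After op 5 (move_right): buffer="guqrir" (len 6), cursors c1@4 c2@6 c3@6 c4@6, authorship ......
After op 6 (insert('g')): buffer="guqrgirggg" (len 10), cursors c1@5 c2@10 c3@10 c4@10, authorship ....1..234
After op 7 (move_left): buffer="guqrgirggg" (len 10), cursors c1@4 c2@9 c3@9 c4@9, authorship ....1..234
After op 8 (insert('a')): buffer="guqragirggaaag" (len 14), cursors c1@5 c2@13 c3@13 c4@13, authorship ....11..232344

Answer: 5 13 13 13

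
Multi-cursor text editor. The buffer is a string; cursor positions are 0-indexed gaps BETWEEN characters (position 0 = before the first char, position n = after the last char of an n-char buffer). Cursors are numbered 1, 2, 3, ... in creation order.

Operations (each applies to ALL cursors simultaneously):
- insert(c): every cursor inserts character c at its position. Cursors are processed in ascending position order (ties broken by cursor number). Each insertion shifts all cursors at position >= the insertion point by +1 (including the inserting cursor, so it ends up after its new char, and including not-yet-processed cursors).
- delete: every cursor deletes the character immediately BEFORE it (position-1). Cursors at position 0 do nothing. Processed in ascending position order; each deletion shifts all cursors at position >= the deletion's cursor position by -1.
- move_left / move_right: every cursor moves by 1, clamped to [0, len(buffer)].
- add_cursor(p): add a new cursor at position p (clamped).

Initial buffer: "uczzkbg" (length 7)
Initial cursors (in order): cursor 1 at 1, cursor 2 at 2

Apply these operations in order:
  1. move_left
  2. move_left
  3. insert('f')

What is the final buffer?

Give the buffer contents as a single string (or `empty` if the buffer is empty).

After op 1 (move_left): buffer="uczzkbg" (len 7), cursors c1@0 c2@1, authorship .......
After op 2 (move_left): buffer="uczzkbg" (len 7), cursors c1@0 c2@0, authorship .......
After op 3 (insert('f')): buffer="ffuczzkbg" (len 9), cursors c1@2 c2@2, authorship 12.......

Answer: ffuczzkbg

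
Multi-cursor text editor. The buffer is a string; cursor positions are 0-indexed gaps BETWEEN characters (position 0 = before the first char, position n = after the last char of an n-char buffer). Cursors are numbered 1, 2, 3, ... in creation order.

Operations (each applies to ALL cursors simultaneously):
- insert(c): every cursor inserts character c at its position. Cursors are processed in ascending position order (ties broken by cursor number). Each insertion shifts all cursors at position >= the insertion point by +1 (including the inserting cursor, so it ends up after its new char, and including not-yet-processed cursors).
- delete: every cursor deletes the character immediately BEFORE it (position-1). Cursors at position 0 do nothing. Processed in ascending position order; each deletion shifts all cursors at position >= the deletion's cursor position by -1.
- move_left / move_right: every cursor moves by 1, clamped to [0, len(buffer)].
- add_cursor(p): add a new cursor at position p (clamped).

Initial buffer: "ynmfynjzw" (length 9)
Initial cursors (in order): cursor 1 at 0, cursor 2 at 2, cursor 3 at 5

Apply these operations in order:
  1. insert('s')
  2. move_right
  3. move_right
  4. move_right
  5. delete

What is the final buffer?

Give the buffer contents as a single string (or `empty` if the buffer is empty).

After op 1 (insert('s')): buffer="synsmfysnjzw" (len 12), cursors c1@1 c2@4 c3@8, authorship 1..2...3....
After op 2 (move_right): buffer="synsmfysnjzw" (len 12), cursors c1@2 c2@5 c3@9, authorship 1..2...3....
After op 3 (move_right): buffer="synsmfysnjzw" (len 12), cursors c1@3 c2@6 c3@10, authorship 1..2...3....
After op 4 (move_right): buffer="synsmfysnjzw" (len 12), cursors c1@4 c2@7 c3@11, authorship 1..2...3....
After op 5 (delete): buffer="synmfsnjw" (len 9), cursors c1@3 c2@5 c3@8, authorship 1....3...

Answer: synmfsnjw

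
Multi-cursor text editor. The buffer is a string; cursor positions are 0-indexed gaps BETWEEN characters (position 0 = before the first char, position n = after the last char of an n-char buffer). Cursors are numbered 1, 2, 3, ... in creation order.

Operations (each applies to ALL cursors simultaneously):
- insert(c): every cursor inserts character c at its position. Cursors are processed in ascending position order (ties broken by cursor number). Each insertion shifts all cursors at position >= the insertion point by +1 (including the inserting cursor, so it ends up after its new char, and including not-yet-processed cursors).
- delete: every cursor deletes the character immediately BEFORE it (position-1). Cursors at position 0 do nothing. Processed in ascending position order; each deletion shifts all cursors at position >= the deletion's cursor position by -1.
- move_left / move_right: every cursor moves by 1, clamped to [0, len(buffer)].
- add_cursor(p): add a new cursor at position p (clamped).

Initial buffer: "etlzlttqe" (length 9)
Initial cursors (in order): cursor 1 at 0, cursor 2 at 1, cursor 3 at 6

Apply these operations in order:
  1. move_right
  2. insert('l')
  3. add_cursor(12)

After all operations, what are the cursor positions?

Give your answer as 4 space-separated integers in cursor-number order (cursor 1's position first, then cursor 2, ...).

Answer: 2 4 10 12

Derivation:
After op 1 (move_right): buffer="etlzlttqe" (len 9), cursors c1@1 c2@2 c3@7, authorship .........
After op 2 (insert('l')): buffer="eltllzlttlqe" (len 12), cursors c1@2 c2@4 c3@10, authorship .1.2.....3..
After op 3 (add_cursor(12)): buffer="eltllzlttlqe" (len 12), cursors c1@2 c2@4 c3@10 c4@12, authorship .1.2.....3..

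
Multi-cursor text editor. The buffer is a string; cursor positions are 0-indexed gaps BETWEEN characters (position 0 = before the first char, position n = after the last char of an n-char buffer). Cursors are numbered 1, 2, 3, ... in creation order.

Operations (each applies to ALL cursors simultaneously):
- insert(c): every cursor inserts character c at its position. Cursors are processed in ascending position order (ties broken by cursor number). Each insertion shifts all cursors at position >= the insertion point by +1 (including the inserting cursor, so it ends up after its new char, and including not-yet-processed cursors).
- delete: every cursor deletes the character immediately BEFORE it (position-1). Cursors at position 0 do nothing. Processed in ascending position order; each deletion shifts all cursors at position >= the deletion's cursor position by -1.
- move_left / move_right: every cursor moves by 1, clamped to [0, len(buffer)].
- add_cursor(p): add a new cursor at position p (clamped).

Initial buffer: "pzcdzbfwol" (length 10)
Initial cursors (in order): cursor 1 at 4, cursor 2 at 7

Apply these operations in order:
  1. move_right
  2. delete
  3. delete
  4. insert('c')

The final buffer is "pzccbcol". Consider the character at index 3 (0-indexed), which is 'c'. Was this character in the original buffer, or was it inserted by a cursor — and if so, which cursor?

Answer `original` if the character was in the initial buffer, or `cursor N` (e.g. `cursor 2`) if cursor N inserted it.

Answer: cursor 1

Derivation:
After op 1 (move_right): buffer="pzcdzbfwol" (len 10), cursors c1@5 c2@8, authorship ..........
After op 2 (delete): buffer="pzcdbfol" (len 8), cursors c1@4 c2@6, authorship ........
After op 3 (delete): buffer="pzcbol" (len 6), cursors c1@3 c2@4, authorship ......
After op 4 (insert('c')): buffer="pzccbcol" (len 8), cursors c1@4 c2@6, authorship ...1.2..
Authorship (.=original, N=cursor N): . . . 1 . 2 . .
Index 3: author = 1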